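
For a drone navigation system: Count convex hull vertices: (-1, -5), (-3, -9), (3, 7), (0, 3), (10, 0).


Convex hull vertices (CCW): (-3, -9), (10, 0), (3, 7), (0, 3)
Count = 4

4


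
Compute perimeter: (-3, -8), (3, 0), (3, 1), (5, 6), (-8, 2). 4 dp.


Sides: (-3, -8)->(3, 0): sqrt(100) = 10, (3, 0)->(3, 1): sqrt(1) = 1, (3, 1)->(5, 6): sqrt(29) = 5.385165, (5, 6)->(-8, 2): sqrt(185) = 13.601471, (-8, 2)->(-3, -8): sqrt(125) = 11.18034
Sum = 41.166976
Perimeter = 41.167

41.167


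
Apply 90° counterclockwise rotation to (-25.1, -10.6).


90° CCW: (x,y) -> (-y, x)
(-25.1,-10.6) -> (10.6, -25.1)

(10.6, -25.1)


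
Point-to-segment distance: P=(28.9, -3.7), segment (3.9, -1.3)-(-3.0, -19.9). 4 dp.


Project P onto AB: t = 0 (clamped to [0,1])
Closest point on segment: (3.9, -1.3)
Distance: 25.1149

25.1149


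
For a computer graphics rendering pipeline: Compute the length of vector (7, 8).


|u| = sqrt(7^2 + 8^2) = sqrt(113) = 10.6301

10.6301


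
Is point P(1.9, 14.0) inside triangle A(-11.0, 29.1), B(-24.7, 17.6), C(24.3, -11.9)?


Cross products: AB x AP = 355.22, BC x BP = 608.3, CA x CP = 4.13
All same sign? yes

Yes, inside


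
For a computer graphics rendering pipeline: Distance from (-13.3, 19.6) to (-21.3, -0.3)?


dx=-8, dy=-19.9
d^2 = (-8)^2 + (-19.9)^2 = 460.01
d = sqrt(460.01) = 21.4478

21.4478


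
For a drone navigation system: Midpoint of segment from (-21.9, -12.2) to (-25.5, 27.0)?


M = (((-21.9)+(-25.5))/2, ((-12.2)+27)/2)
= (-23.7, 7.4)

(-23.7, 7.4)


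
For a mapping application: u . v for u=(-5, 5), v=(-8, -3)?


u . v = u_x*v_x + u_y*v_y = (-5)*(-8) + 5*(-3)
= 40 + (-15) = 25

25


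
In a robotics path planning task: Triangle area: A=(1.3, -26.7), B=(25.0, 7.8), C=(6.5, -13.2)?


Area = |x_A(y_B-y_C) + x_B(y_C-y_A) + x_C(y_A-y_B)|/2
= |27.3 + 337.5 + (-224.25)|/2
= 140.55/2 = 70.275

70.275


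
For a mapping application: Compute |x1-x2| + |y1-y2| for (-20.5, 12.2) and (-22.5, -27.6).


|(-20.5)-(-22.5)| + |12.2-(-27.6)| = 2 + 39.8 = 41.8

41.8


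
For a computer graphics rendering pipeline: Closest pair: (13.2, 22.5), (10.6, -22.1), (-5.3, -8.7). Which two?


d(P0,P1) = 44.6757, d(P0,P2) = 36.2724, d(P1,P2) = 20.7935
Closest: P1 and P2

Closest pair: (10.6, -22.1) and (-5.3, -8.7), distance = 20.7935


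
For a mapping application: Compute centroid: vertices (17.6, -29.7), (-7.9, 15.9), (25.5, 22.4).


Centroid = ((x_A+x_B+x_C)/3, (y_A+y_B+y_C)/3)
= ((17.6+(-7.9)+25.5)/3, ((-29.7)+15.9+22.4)/3)
= (11.7333, 2.8667)

(11.7333, 2.8667)


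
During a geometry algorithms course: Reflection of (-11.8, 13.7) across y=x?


Reflection over y=x: (x,y) -> (y,x)
(-11.8, 13.7) -> (13.7, -11.8)

(13.7, -11.8)


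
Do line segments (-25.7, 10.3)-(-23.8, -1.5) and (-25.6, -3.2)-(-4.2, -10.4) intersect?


Cross products: d1=288.18, d2=49.34, d3=-24.47, d4=214.37
d1*d2 < 0 and d3*d4 < 0? no

No, they don't intersect


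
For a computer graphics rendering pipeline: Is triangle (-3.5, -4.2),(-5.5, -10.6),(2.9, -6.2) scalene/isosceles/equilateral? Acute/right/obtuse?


Side lengths squared: AB^2=44.96, BC^2=89.92, CA^2=44.96
Sorted: [44.96, 44.96, 89.92]
By sides: Isosceles, By angles: Right

Isosceles, Right


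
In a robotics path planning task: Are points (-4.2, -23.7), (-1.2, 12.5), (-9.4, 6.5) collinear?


Cross product: ((-1.2)-(-4.2))*(6.5-(-23.7)) - (12.5-(-23.7))*((-9.4)-(-4.2))
= 278.84

No, not collinear


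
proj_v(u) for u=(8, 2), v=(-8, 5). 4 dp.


u.v = -54, |v| = sqrt(89) = 9.434
Scalar projection = u.v / |v| = -54 / sqrt(89) = -5.724

-5.724


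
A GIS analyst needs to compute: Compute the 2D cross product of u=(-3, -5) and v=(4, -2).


u x v = u_x*v_y - u_y*v_x = (-3)*(-2) - (-5)*4
= 6 - (-20) = 26

26


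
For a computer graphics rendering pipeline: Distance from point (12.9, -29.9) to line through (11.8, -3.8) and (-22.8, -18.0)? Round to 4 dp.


|cross product| = 918.68
|line direction| = sqrt(1398.8) = 37.4005
Distance = 918.68/sqrt(1398.8) = 24.5633

24.5633


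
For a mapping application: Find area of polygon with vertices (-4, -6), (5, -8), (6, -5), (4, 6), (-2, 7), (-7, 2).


Shoelace sum: ((-4)*(-8) - 5*(-6)) + (5*(-5) - 6*(-8)) + (6*6 - 4*(-5)) + (4*7 - (-2)*6) + ((-2)*2 - (-7)*7) + ((-7)*(-6) - (-4)*2)
= 276
Area = |276|/2 = 138

138


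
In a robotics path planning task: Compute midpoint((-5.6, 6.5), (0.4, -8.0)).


M = (((-5.6)+0.4)/2, (6.5+(-8))/2)
= (-2.6, -0.75)

(-2.6, -0.75)


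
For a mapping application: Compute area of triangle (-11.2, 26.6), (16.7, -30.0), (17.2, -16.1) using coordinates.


Area = |x_A(y_B-y_C) + x_B(y_C-y_A) + x_C(y_A-y_B)|/2
= |155.68 + (-713.09) + 973.52|/2
= 416.11/2 = 208.055

208.055


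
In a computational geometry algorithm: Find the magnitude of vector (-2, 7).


|u| = sqrt((-2)^2 + 7^2) = sqrt(53) = 7.2801

7.2801


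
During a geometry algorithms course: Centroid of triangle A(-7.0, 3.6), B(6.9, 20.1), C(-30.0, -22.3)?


Centroid = ((x_A+x_B+x_C)/3, (y_A+y_B+y_C)/3)
= (((-7)+6.9+(-30))/3, (3.6+20.1+(-22.3))/3)
= (-10.0333, 0.4667)

(-10.0333, 0.4667)


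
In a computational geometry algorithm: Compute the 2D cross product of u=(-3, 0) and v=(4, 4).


u x v = u_x*v_y - u_y*v_x = (-3)*4 - 0*4
= (-12) - 0 = -12

-12


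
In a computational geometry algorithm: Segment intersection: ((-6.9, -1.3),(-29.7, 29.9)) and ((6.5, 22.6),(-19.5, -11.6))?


Cross products: d1=163.12, d2=-1427.84, d3=-963, d4=627.96
d1*d2 < 0 and d3*d4 < 0? yes

Yes, they intersect


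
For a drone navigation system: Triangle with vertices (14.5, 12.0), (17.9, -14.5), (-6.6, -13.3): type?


Side lengths squared: AB^2=713.81, BC^2=601.69, CA^2=1085.3
Sorted: [601.69, 713.81, 1085.3]
By sides: Scalene, By angles: Acute

Scalene, Acute


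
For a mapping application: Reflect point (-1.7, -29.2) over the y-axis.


Reflection over y-axis: (x,y) -> (-x,y)
(-1.7, -29.2) -> (1.7, -29.2)

(1.7, -29.2)


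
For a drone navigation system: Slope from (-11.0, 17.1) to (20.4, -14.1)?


slope = (y2-y1)/(x2-x1) = ((-14.1)-17.1)/(20.4-(-11)) = (-31.2)/31.4 = -0.9936

-0.9936


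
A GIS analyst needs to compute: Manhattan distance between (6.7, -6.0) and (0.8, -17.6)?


|6.7-0.8| + |(-6)-(-17.6)| = 5.9 + 11.6 = 17.5

17.5


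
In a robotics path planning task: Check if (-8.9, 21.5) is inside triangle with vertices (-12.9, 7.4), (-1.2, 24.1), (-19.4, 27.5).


Cross products: AB x AP = 98.17, BC x BP = 73.5, CA x CP = 172.05
All same sign? yes

Yes, inside


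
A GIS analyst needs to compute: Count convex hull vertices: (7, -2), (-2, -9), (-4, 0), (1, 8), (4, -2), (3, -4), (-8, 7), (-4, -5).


Convex hull vertices (CCW): (-8, 7), (-4, -5), (-2, -9), (7, -2), (1, 8)
Count = 5

5


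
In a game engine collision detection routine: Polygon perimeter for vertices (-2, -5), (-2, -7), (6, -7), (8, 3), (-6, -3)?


Sides: (-2, -5)->(-2, -7): sqrt(4) = 2, (-2, -7)->(6, -7): sqrt(64) = 8, (6, -7)->(8, 3): sqrt(104) = 10.198039, (8, 3)->(-6, -3): sqrt(232) = 15.231546, (-6, -3)->(-2, -5): sqrt(20) = 4.472136
Sum = 39.901721
Perimeter = 39.9017

39.9017


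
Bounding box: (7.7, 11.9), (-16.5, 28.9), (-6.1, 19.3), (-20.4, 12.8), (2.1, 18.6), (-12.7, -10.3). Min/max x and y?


x range: [-20.4, 7.7]
y range: [-10.3, 28.9]
Bounding box: (-20.4,-10.3) to (7.7,28.9)

(-20.4,-10.3) to (7.7,28.9)


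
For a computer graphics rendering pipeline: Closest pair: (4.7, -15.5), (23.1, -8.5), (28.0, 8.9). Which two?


d(P0,P1) = 19.6865, d(P0,P2) = 33.738, d(P1,P2) = 18.0768
Closest: P1 and P2

Closest pair: (23.1, -8.5) and (28.0, 8.9), distance = 18.0768


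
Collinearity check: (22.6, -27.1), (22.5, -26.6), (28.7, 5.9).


Cross product: (22.5-22.6)*(5.9-(-27.1)) - ((-26.6)-(-27.1))*(28.7-22.6)
= -6.35

No, not collinear


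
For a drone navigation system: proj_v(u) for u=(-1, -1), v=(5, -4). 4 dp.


u.v = -1, |v| = sqrt(41) = 6.4031
Scalar projection = u.v / |v| = -1 / sqrt(41) = -0.1562

-0.1562


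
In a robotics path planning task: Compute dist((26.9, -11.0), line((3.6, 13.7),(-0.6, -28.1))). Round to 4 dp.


|cross product| = 1077.68
|line direction| = sqrt(1764.88) = 42.0105
Distance = 1077.68/sqrt(1764.88) = 25.6526

25.6526


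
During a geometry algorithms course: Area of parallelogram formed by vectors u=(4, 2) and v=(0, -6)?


|u x v| = |4*(-6) - 2*0|
= |(-24) - 0| = 24

24


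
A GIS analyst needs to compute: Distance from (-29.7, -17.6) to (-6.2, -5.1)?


dx=23.5, dy=12.5
d^2 = 23.5^2 + 12.5^2 = 708.5
d = sqrt(708.5) = 26.6177

26.6177


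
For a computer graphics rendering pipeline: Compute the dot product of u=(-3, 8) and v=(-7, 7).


u . v = u_x*v_x + u_y*v_y = (-3)*(-7) + 8*7
= 21 + 56 = 77

77


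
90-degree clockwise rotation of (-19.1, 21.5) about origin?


90° CW: (x,y) -> (y, -x)
(-19.1,21.5) -> (21.5, 19.1)

(21.5, 19.1)


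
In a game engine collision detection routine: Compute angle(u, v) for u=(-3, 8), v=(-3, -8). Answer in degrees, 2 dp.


u.v = -55, |u| = sqrt(73) = 8.544, |v| = sqrt(73) = 8.544
cos(theta) = u.v/(|u||v|) = -55/sqrt(5329) = -0.753425
theta = acos(-0.753425) = 138.89 degrees

138.89 degrees


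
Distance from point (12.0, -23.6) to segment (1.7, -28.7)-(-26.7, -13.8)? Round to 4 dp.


Project P onto AB: t = 0 (clamped to [0,1])
Closest point on segment: (1.7, -28.7)
Distance: 11.4935

11.4935


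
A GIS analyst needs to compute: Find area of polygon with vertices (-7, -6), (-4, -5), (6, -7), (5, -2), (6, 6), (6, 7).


Shoelace sum: ((-7)*(-5) - (-4)*(-6)) + ((-4)*(-7) - 6*(-5)) + (6*(-2) - 5*(-7)) + (5*6 - 6*(-2)) + (6*7 - 6*6) + (6*(-6) - (-7)*7)
= 153
Area = |153|/2 = 76.5

76.5


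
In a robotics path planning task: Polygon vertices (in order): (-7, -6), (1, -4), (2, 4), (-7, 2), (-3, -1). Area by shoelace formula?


Shoelace sum: ((-7)*(-4) - 1*(-6)) + (1*4 - 2*(-4)) + (2*2 - (-7)*4) + ((-7)*(-1) - (-3)*2) + ((-3)*(-6) - (-7)*(-1))
= 102
Area = |102|/2 = 51

51


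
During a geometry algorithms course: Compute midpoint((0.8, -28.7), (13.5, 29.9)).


M = ((0.8+13.5)/2, ((-28.7)+29.9)/2)
= (7.15, 0.6)

(7.15, 0.6)


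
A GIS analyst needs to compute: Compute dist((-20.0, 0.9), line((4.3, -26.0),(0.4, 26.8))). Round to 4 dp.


|cross product| = 1178.13
|line direction| = sqrt(2803.05) = 52.9438
Distance = 1178.13/sqrt(2803.05) = 22.2524

22.2524


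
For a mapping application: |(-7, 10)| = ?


|u| = sqrt((-7)^2 + 10^2) = sqrt(149) = 12.2066

12.2066


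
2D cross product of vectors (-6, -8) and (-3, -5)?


u x v = u_x*v_y - u_y*v_x = (-6)*(-5) - (-8)*(-3)
= 30 - 24 = 6

6


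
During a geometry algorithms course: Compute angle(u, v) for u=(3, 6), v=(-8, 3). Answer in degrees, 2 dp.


u.v = -6, |u| = sqrt(45) = 6.7082, |v| = sqrt(73) = 8.544
cos(theta) = u.v/(|u||v|) = -6/sqrt(3285) = -0.104685
theta = acos(-0.104685) = 96.01 degrees

96.01 degrees


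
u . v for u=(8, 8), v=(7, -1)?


u . v = u_x*v_x + u_y*v_y = 8*7 + 8*(-1)
= 56 + (-8) = 48

48


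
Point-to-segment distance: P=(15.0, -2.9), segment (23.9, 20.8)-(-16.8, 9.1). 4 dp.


Project P onto AB: t = 0.3566 (clamped to [0,1])
Closest point on segment: (9.3864, 16.6278)
Distance: 20.3186

20.3186


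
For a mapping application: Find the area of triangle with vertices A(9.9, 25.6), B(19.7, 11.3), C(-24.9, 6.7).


Area = |x_A(y_B-y_C) + x_B(y_C-y_A) + x_C(y_A-y_B)|/2
= |45.54 + (-372.33) + (-356.07)|/2
= 682.86/2 = 341.43

341.43


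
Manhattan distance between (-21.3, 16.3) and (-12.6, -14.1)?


|(-21.3)-(-12.6)| + |16.3-(-14.1)| = 8.7 + 30.4 = 39.1

39.1


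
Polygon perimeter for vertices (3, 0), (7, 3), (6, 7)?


Sides: (3, 0)->(7, 3): sqrt(25) = 5, (7, 3)->(6, 7): sqrt(17) = 4.123106, (6, 7)->(3, 0): sqrt(58) = 7.615773
Sum = 16.738879
Perimeter = 16.7389

16.7389


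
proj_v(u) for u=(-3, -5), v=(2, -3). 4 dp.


u.v = 9, |v| = sqrt(13) = 3.6056
Scalar projection = u.v / |v| = 9 / sqrt(13) = 2.4962

2.4962


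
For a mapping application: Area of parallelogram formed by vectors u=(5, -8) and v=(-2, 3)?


|u x v| = |5*3 - (-8)*(-2)|
= |15 - 16| = 1

1


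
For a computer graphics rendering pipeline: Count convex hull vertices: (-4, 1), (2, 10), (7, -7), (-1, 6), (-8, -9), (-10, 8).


Convex hull vertices (CCW): (-10, 8), (-8, -9), (7, -7), (2, 10)
Count = 4

4


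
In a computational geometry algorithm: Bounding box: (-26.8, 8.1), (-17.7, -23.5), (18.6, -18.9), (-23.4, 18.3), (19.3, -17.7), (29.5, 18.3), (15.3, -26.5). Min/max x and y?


x range: [-26.8, 29.5]
y range: [-26.5, 18.3]
Bounding box: (-26.8,-26.5) to (29.5,18.3)

(-26.8,-26.5) to (29.5,18.3)


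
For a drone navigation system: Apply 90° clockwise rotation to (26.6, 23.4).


90° CW: (x,y) -> (y, -x)
(26.6,23.4) -> (23.4, -26.6)

(23.4, -26.6)


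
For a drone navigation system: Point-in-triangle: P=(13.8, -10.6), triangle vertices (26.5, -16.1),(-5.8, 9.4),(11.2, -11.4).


Cross products: AB x AP = 146.2, BC x BP = 67.68, CA x CP = 24.46
All same sign? yes

Yes, inside


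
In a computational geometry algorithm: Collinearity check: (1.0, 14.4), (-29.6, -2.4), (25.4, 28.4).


Cross product: ((-29.6)-1)*(28.4-14.4) - ((-2.4)-14.4)*(25.4-1)
= -18.48

No, not collinear


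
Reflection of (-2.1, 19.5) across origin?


Reflection over origin: (x,y) -> (-x,-y)
(-2.1, 19.5) -> (2.1, -19.5)

(2.1, -19.5)


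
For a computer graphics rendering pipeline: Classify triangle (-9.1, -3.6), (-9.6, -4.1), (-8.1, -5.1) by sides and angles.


Side lengths squared: AB^2=0.5, BC^2=3.25, CA^2=3.25
Sorted: [0.5, 3.25, 3.25]
By sides: Isosceles, By angles: Acute

Isosceles, Acute


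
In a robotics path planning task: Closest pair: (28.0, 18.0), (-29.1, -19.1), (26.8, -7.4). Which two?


d(P0,P1) = 68.0942, d(P0,P2) = 25.4283, d(P1,P2) = 57.1113
Closest: P0 and P2

Closest pair: (28.0, 18.0) and (26.8, -7.4), distance = 25.4283


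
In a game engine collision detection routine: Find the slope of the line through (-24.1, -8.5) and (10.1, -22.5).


slope = (y2-y1)/(x2-x1) = ((-22.5)-(-8.5))/(10.1-(-24.1)) = (-14)/34.2 = -0.4094

-0.4094


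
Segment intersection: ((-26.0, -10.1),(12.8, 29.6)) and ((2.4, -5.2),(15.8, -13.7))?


Cross products: d1=-307.06, d2=554.72, d3=-937.36, d4=-1799.14
d1*d2 < 0 and d3*d4 < 0? no

No, they don't intersect


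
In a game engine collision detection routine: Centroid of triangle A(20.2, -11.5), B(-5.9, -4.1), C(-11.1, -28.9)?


Centroid = ((x_A+x_B+x_C)/3, (y_A+y_B+y_C)/3)
= ((20.2+(-5.9)+(-11.1))/3, ((-11.5)+(-4.1)+(-28.9))/3)
= (1.0667, -14.8333)

(1.0667, -14.8333)


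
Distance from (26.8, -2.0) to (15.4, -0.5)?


dx=-11.4, dy=1.5
d^2 = (-11.4)^2 + 1.5^2 = 132.21
d = sqrt(132.21) = 11.4983

11.4983


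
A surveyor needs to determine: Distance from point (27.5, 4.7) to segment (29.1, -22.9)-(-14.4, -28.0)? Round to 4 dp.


Project P onto AB: t = 0 (clamped to [0,1])
Closest point on segment: (29.1, -22.9)
Distance: 27.6463

27.6463


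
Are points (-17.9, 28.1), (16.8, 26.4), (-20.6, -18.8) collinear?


Cross product: (16.8-(-17.9))*((-18.8)-28.1) - (26.4-28.1)*((-20.6)-(-17.9))
= -1632.02

No, not collinear


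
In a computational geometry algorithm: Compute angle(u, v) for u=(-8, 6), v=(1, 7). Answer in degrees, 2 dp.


u.v = 34, |u| = sqrt(100) = 10, |v| = sqrt(50) = 7.0711
cos(theta) = u.v/(|u||v|) = 34/sqrt(5000) = 0.480833
theta = acos(0.480833) = 61.26 degrees

61.26 degrees


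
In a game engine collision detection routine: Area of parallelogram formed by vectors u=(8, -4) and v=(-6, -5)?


|u x v| = |8*(-5) - (-4)*(-6)|
= |(-40) - 24| = 64

64


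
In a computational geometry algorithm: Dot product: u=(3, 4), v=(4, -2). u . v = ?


u . v = u_x*v_x + u_y*v_y = 3*4 + 4*(-2)
= 12 + (-8) = 4

4


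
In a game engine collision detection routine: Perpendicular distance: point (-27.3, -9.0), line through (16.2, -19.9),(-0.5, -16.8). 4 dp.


|cross product| = 47.18
|line direction| = sqrt(288.5) = 16.9853
Distance = 47.18/sqrt(288.5) = 2.7777

2.7777


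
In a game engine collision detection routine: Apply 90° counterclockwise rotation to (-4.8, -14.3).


90° CCW: (x,y) -> (-y, x)
(-4.8,-14.3) -> (14.3, -4.8)

(14.3, -4.8)


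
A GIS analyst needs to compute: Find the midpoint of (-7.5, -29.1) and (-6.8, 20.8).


M = (((-7.5)+(-6.8))/2, ((-29.1)+20.8)/2)
= (-7.15, -4.15)

(-7.15, -4.15)


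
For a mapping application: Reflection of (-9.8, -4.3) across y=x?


Reflection over y=x: (x,y) -> (y,x)
(-9.8, -4.3) -> (-4.3, -9.8)

(-4.3, -9.8)


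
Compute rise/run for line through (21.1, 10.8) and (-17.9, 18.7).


slope = (y2-y1)/(x2-x1) = (18.7-10.8)/((-17.9)-21.1) = 7.9/(-39) = -0.2026

-0.2026


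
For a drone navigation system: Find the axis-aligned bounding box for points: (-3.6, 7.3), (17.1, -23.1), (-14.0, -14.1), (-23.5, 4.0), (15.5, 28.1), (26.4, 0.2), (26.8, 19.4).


x range: [-23.5, 26.8]
y range: [-23.1, 28.1]
Bounding box: (-23.5,-23.1) to (26.8,28.1)

(-23.5,-23.1) to (26.8,28.1)


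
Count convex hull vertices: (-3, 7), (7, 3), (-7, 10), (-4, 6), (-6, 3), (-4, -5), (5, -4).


Convex hull vertices (CCW): (-7, 10), (-6, 3), (-4, -5), (5, -4), (7, 3)
Count = 5

5


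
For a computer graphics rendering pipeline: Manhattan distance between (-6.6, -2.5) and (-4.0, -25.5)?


|(-6.6)-(-4)| + |(-2.5)-(-25.5)| = 2.6 + 23 = 25.6

25.6


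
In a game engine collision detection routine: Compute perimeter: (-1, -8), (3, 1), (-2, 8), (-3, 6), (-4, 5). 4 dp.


Sides: (-1, -8)->(3, 1): sqrt(97) = 9.848858, (3, 1)->(-2, 8): sqrt(74) = 8.602325, (-2, 8)->(-3, 6): sqrt(5) = 2.236068, (-3, 6)->(-4, 5): sqrt(2) = 1.414214, (-4, 5)->(-1, -8): sqrt(178) = 13.341664
Sum = 35.443129
Perimeter = 35.4431

35.4431


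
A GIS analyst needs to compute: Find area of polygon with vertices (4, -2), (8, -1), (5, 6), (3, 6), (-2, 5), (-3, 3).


Shoelace sum: (4*(-1) - 8*(-2)) + (8*6 - 5*(-1)) + (5*6 - 3*6) + (3*5 - (-2)*6) + ((-2)*3 - (-3)*5) + ((-3)*(-2) - 4*3)
= 107
Area = |107|/2 = 53.5

53.5


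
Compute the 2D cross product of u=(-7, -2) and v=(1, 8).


u x v = u_x*v_y - u_y*v_x = (-7)*8 - (-2)*1
= (-56) - (-2) = -54

-54


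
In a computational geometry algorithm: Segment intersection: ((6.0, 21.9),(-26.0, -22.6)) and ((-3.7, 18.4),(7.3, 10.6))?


Cross products: d1=114.16, d2=-624.94, d3=-319.65, d4=419.45
d1*d2 < 0 and d3*d4 < 0? yes

Yes, they intersect


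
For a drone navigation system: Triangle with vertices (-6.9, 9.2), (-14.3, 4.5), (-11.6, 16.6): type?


Side lengths squared: AB^2=76.85, BC^2=153.7, CA^2=76.85
Sorted: [76.85, 76.85, 153.7]
By sides: Isosceles, By angles: Right

Isosceles, Right


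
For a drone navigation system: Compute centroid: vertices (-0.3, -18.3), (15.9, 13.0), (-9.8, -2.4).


Centroid = ((x_A+x_B+x_C)/3, (y_A+y_B+y_C)/3)
= (((-0.3)+15.9+(-9.8))/3, ((-18.3)+13+(-2.4))/3)
= (1.9333, -2.5667)

(1.9333, -2.5667)


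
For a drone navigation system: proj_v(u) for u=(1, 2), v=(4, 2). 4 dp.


u.v = 8, |v| = sqrt(20) = 4.4721
Scalar projection = u.v / |v| = 8 / sqrt(20) = 1.7889

1.7889


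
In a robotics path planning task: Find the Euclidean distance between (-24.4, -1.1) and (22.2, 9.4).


dx=46.6, dy=10.5
d^2 = 46.6^2 + 10.5^2 = 2281.81
d = sqrt(2281.81) = 47.7683

47.7683


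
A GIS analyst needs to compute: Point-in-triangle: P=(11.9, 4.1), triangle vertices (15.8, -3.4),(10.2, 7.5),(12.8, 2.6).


Cross products: AB x AP = 0.51, BC x BP = -0.51, CA x CP = -0.9
All same sign? no

No, outside


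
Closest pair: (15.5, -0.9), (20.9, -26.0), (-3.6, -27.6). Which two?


d(P0,P1) = 25.6743, d(P0,P2) = 32.8283, d(P1,P2) = 24.5522
Closest: P1 and P2

Closest pair: (20.9, -26.0) and (-3.6, -27.6), distance = 24.5522


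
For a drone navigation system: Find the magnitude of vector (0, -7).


|u| = sqrt(0^2 + (-7)^2) = sqrt(49) = 7

7


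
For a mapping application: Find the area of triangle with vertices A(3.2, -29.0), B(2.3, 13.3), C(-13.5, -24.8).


Area = |x_A(y_B-y_C) + x_B(y_C-y_A) + x_C(y_A-y_B)|/2
= |121.92 + 9.66 + 571.05|/2
= 702.63/2 = 351.315

351.315


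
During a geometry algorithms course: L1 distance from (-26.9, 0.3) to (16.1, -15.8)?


|(-26.9)-16.1| + |0.3-(-15.8)| = 43 + 16.1 = 59.1

59.1


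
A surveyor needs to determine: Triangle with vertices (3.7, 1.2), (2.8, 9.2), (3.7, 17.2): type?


Side lengths squared: AB^2=64.81, BC^2=64.81, CA^2=256
Sorted: [64.81, 64.81, 256]
By sides: Isosceles, By angles: Obtuse

Isosceles, Obtuse


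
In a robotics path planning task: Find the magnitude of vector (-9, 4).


|u| = sqrt((-9)^2 + 4^2) = sqrt(97) = 9.8489

9.8489


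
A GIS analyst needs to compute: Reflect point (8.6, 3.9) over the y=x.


Reflection over y=x: (x,y) -> (y,x)
(8.6, 3.9) -> (3.9, 8.6)

(3.9, 8.6)


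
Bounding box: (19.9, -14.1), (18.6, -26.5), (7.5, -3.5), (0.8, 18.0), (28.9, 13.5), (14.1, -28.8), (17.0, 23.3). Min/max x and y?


x range: [0.8, 28.9]
y range: [-28.8, 23.3]
Bounding box: (0.8,-28.8) to (28.9,23.3)

(0.8,-28.8) to (28.9,23.3)


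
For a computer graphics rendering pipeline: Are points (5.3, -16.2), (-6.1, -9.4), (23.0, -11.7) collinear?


Cross product: ((-6.1)-5.3)*((-11.7)-(-16.2)) - ((-9.4)-(-16.2))*(23-5.3)
= -171.66

No, not collinear


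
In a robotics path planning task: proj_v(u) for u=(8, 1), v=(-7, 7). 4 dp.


u.v = -49, |v| = sqrt(98) = 9.8995
Scalar projection = u.v / |v| = -49 / sqrt(98) = -4.9497

-4.9497


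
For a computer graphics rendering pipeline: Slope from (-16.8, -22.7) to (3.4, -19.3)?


slope = (y2-y1)/(x2-x1) = ((-19.3)-(-22.7))/(3.4-(-16.8)) = 3.4/20.2 = 0.1683

0.1683


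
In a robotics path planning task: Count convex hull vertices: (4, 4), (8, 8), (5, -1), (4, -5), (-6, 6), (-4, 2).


Convex hull vertices (CCW): (-6, 6), (-4, 2), (4, -5), (8, 8)
Count = 4

4


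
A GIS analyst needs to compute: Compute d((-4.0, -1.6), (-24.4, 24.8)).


dx=-20.4, dy=26.4
d^2 = (-20.4)^2 + 26.4^2 = 1113.12
d = sqrt(1113.12) = 33.3635

33.3635


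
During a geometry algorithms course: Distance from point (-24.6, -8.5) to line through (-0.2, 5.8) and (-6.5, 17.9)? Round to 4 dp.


|cross product| = 385.33
|line direction| = sqrt(186.1) = 13.6418
Distance = 385.33/sqrt(186.1) = 28.2462

28.2462


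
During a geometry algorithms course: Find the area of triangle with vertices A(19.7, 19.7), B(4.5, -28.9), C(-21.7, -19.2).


Area = |x_A(y_B-y_C) + x_B(y_C-y_A) + x_C(y_A-y_B)|/2
= |(-191.09) + (-175.05) + (-1054.62)|/2
= 1420.76/2 = 710.38

710.38


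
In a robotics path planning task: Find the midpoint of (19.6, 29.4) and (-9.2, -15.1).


M = ((19.6+(-9.2))/2, (29.4+(-15.1))/2)
= (5.2, 7.15)

(5.2, 7.15)


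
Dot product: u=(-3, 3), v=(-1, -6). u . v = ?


u . v = u_x*v_x + u_y*v_y = (-3)*(-1) + 3*(-6)
= 3 + (-18) = -15

-15


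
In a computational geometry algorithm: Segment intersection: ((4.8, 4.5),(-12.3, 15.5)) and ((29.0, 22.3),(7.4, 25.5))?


Cross products: d1=461.92, d2=279.04, d3=-570.58, d4=-387.7
d1*d2 < 0 and d3*d4 < 0? no

No, they don't intersect


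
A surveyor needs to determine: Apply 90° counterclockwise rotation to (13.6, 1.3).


90° CCW: (x,y) -> (-y, x)
(13.6,1.3) -> (-1.3, 13.6)

(-1.3, 13.6)


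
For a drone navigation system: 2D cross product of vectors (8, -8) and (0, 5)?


u x v = u_x*v_y - u_y*v_x = 8*5 - (-8)*0
= 40 - 0 = 40

40


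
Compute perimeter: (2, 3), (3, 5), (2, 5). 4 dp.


Sides: (2, 3)->(3, 5): sqrt(5) = 2.236068, (3, 5)->(2, 5): sqrt(1) = 1, (2, 5)->(2, 3): sqrt(4) = 2
Sum = 5.236068
Perimeter = 5.2361

5.2361


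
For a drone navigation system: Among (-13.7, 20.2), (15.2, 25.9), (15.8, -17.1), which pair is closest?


d(P0,P1) = 29.4567, d(P0,P2) = 47.5557, d(P1,P2) = 43.0042
Closest: P0 and P1

Closest pair: (-13.7, 20.2) and (15.2, 25.9), distance = 29.4567


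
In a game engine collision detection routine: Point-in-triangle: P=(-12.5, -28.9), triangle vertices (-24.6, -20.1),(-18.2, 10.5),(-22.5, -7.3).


Cross products: AB x AP = -426.58, BC x BP = 270.88, CA x CP = 173.36
All same sign? no

No, outside


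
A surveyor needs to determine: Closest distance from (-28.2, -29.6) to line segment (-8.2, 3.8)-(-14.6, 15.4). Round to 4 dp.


Project P onto AB: t = 0 (clamped to [0,1])
Closest point on segment: (-8.2, 3.8)
Distance: 38.9302

38.9302


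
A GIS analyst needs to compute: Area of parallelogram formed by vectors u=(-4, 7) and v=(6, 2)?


|u x v| = |(-4)*2 - 7*6|
= |(-8) - 42| = 50

50


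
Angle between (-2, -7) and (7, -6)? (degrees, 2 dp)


u.v = 28, |u| = sqrt(53) = 7.2801, |v| = sqrt(85) = 9.2195
cos(theta) = u.v/(|u||v|) = 28/sqrt(4505) = 0.417168
theta = acos(0.417168) = 65.34 degrees

65.34 degrees


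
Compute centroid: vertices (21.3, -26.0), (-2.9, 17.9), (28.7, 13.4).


Centroid = ((x_A+x_B+x_C)/3, (y_A+y_B+y_C)/3)
= ((21.3+(-2.9)+28.7)/3, ((-26)+17.9+13.4)/3)
= (15.7, 1.7667)

(15.7, 1.7667)


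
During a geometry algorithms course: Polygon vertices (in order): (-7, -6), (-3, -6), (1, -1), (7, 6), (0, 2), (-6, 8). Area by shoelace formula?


Shoelace sum: ((-7)*(-6) - (-3)*(-6)) + ((-3)*(-1) - 1*(-6)) + (1*6 - 7*(-1)) + (7*2 - 0*6) + (0*8 - (-6)*2) + ((-6)*(-6) - (-7)*8)
= 164
Area = |164|/2 = 82

82


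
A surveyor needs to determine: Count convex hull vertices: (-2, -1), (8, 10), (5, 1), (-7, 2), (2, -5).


Convex hull vertices (CCW): (-7, 2), (2, -5), (5, 1), (8, 10)
Count = 4

4


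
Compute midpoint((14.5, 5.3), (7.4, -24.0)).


M = ((14.5+7.4)/2, (5.3+(-24))/2)
= (10.95, -9.35)

(10.95, -9.35)


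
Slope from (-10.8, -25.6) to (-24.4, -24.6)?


slope = (y2-y1)/(x2-x1) = ((-24.6)-(-25.6))/((-24.4)-(-10.8)) = 1/(-13.6) = -0.0735

-0.0735


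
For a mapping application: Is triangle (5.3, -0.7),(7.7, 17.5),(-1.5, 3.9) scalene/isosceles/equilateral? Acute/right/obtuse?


Side lengths squared: AB^2=337, BC^2=269.6, CA^2=67.4
Sorted: [67.4, 269.6, 337]
By sides: Scalene, By angles: Right

Scalene, Right


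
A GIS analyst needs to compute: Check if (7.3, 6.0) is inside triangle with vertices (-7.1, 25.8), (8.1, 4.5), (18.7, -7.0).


Cross products: AB x AP = 5.76, BC x BP = 6.7, CA x CP = 38.52
All same sign? yes

Yes, inside


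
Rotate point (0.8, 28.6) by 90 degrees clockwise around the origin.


90° CW: (x,y) -> (y, -x)
(0.8,28.6) -> (28.6, -0.8)

(28.6, -0.8)


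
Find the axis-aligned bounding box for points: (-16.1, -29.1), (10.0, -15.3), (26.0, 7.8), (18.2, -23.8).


x range: [-16.1, 26]
y range: [-29.1, 7.8]
Bounding box: (-16.1,-29.1) to (26,7.8)

(-16.1,-29.1) to (26,7.8)


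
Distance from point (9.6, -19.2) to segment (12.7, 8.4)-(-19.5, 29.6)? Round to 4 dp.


Project P onto AB: t = 0 (clamped to [0,1])
Closest point on segment: (12.7, 8.4)
Distance: 27.7735

27.7735


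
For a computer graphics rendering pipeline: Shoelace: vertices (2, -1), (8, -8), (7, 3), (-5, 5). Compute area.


Shoelace sum: (2*(-8) - 8*(-1)) + (8*3 - 7*(-8)) + (7*5 - (-5)*3) + ((-5)*(-1) - 2*5)
= 117
Area = |117|/2 = 58.5

58.5


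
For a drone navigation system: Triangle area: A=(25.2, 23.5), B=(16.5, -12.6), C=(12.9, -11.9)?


Area = |x_A(y_B-y_C) + x_B(y_C-y_A) + x_C(y_A-y_B)|/2
= |(-17.64) + (-584.1) + 465.69|/2
= 136.05/2 = 68.025

68.025


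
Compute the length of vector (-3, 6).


|u| = sqrt((-3)^2 + 6^2) = sqrt(45) = 6.7082

6.7082


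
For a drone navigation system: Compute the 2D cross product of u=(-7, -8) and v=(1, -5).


u x v = u_x*v_y - u_y*v_x = (-7)*(-5) - (-8)*1
= 35 - (-8) = 43

43


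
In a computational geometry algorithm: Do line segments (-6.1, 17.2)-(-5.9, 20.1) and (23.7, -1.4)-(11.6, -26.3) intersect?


Cross products: d1=-967.08, d2=-997.19, d3=-90.14, d4=-60.03
d1*d2 < 0 and d3*d4 < 0? no

No, they don't intersect


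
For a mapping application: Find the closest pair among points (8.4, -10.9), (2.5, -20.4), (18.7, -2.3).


d(P0,P1) = 11.183, d(P0,P2) = 13.4183, d(P1,P2) = 24.2909
Closest: P0 and P1

Closest pair: (8.4, -10.9) and (2.5, -20.4), distance = 11.183


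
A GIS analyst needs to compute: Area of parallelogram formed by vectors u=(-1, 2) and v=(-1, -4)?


|u x v| = |(-1)*(-4) - 2*(-1)|
= |4 - (-2)| = 6

6


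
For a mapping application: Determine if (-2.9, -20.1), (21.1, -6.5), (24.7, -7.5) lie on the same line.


Cross product: (21.1-(-2.9))*((-7.5)-(-20.1)) - ((-6.5)-(-20.1))*(24.7-(-2.9))
= -72.96

No, not collinear


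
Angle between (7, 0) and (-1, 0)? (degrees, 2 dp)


u.v = -7, |u| = sqrt(49) = 7, |v| = sqrt(1) = 1
cos(theta) = u.v/(|u||v|) = -7/sqrt(49) = -1
theta = acos(-1) = 180 degrees

180 degrees


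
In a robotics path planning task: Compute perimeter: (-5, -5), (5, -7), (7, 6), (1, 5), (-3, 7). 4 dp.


Sides: (-5, -5)->(5, -7): sqrt(104) = 10.198039, (5, -7)->(7, 6): sqrt(173) = 13.152946, (7, 6)->(1, 5): sqrt(37) = 6.082763, (1, 5)->(-3, 7): sqrt(20) = 4.472136, (-3, 7)->(-5, -5): sqrt(148) = 12.165525
Sum = 46.071409
Perimeter = 46.0714

46.0714


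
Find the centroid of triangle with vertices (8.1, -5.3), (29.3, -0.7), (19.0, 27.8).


Centroid = ((x_A+x_B+x_C)/3, (y_A+y_B+y_C)/3)
= ((8.1+29.3+19)/3, ((-5.3)+(-0.7)+27.8)/3)
= (18.8, 7.2667)

(18.8, 7.2667)


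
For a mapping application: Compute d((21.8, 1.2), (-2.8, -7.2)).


dx=-24.6, dy=-8.4
d^2 = (-24.6)^2 + (-8.4)^2 = 675.72
d = sqrt(675.72) = 25.9946

25.9946


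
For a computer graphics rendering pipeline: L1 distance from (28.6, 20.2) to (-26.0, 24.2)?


|28.6-(-26)| + |20.2-24.2| = 54.6 + 4 = 58.6

58.6


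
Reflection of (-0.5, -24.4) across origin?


Reflection over origin: (x,y) -> (-x,-y)
(-0.5, -24.4) -> (0.5, 24.4)

(0.5, 24.4)


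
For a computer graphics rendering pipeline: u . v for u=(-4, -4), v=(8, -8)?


u . v = u_x*v_x + u_y*v_y = (-4)*8 + (-4)*(-8)
= (-32) + 32 = 0

0


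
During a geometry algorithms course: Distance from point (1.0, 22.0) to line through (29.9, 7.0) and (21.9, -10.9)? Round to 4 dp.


|cross product| = 637.31
|line direction| = sqrt(384.41) = 19.6064
Distance = 637.31/sqrt(384.41) = 32.5052

32.5052


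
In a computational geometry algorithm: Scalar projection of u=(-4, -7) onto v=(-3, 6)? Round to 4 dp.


u.v = -30, |v| = sqrt(45) = 6.7082
Scalar projection = u.v / |v| = -30 / sqrt(45) = -4.4721

-4.4721


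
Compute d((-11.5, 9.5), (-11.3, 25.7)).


dx=0.2, dy=16.2
d^2 = 0.2^2 + 16.2^2 = 262.48
d = sqrt(262.48) = 16.2012

16.2012


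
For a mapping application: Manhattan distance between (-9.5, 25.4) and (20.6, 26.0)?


|(-9.5)-20.6| + |25.4-26| = 30.1 + 0.6 = 30.7

30.7


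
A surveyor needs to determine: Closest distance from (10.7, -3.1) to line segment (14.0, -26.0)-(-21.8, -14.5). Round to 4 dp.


Project P onto AB: t = 0.2698 (clamped to [0,1])
Closest point on segment: (4.3406, -22.8971)
Distance: 20.7935

20.7935


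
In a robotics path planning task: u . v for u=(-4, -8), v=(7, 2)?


u . v = u_x*v_x + u_y*v_y = (-4)*7 + (-8)*2
= (-28) + (-16) = -44

-44


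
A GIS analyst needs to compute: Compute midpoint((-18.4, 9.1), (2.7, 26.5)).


M = (((-18.4)+2.7)/2, (9.1+26.5)/2)
= (-7.85, 17.8)

(-7.85, 17.8)


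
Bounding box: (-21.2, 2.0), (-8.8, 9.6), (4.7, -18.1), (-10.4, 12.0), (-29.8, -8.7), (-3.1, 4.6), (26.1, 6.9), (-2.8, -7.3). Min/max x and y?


x range: [-29.8, 26.1]
y range: [-18.1, 12]
Bounding box: (-29.8,-18.1) to (26.1,12)

(-29.8,-18.1) to (26.1,12)


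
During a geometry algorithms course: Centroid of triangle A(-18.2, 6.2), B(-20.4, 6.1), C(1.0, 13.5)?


Centroid = ((x_A+x_B+x_C)/3, (y_A+y_B+y_C)/3)
= (((-18.2)+(-20.4)+1)/3, (6.2+6.1+13.5)/3)
= (-12.5333, 8.6)

(-12.5333, 8.6)


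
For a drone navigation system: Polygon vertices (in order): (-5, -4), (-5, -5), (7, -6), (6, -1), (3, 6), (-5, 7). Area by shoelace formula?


Shoelace sum: ((-5)*(-5) - (-5)*(-4)) + ((-5)*(-6) - 7*(-5)) + (7*(-1) - 6*(-6)) + (6*6 - 3*(-1)) + (3*7 - (-5)*6) + ((-5)*(-4) - (-5)*7)
= 244
Area = |244|/2 = 122

122


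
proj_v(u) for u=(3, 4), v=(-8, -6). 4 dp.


u.v = -48, |v| = sqrt(100) = 10
Scalar projection = u.v / |v| = -48 / sqrt(100) = -4.8

-4.8


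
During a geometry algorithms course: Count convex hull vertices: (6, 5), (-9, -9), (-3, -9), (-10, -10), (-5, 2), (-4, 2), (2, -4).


Convex hull vertices (CCW): (-10, -10), (-3, -9), (2, -4), (6, 5), (-5, 2)
Count = 5

5


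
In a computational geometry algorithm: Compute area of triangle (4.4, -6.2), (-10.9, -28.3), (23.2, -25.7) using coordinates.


Area = |x_A(y_B-y_C) + x_B(y_C-y_A) + x_C(y_A-y_B)|/2
= |(-11.44) + 212.55 + 512.72|/2
= 713.83/2 = 356.915

356.915


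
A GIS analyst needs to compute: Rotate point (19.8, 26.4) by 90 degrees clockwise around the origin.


90° CW: (x,y) -> (y, -x)
(19.8,26.4) -> (26.4, -19.8)

(26.4, -19.8)


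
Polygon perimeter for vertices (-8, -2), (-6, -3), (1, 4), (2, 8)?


Sides: (-8, -2)->(-6, -3): sqrt(5) = 2.236068, (-6, -3)->(1, 4): sqrt(98) = 9.899495, (1, 4)->(2, 8): sqrt(17) = 4.123106, (2, 8)->(-8, -2): sqrt(200) = 14.142136
Sum = 30.400805
Perimeter = 30.4008

30.4008


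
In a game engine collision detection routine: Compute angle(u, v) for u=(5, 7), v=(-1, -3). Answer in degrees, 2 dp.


u.v = -26, |u| = sqrt(74) = 8.6023, |v| = sqrt(10) = 3.1623
cos(theta) = u.v/(|u||v|) = -26/sqrt(740) = -0.955779
theta = acos(-0.955779) = 162.9 degrees

162.9 degrees


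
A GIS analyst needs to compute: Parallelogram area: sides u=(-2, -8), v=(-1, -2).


|u x v| = |(-2)*(-2) - (-8)*(-1)|
= |4 - 8| = 4

4


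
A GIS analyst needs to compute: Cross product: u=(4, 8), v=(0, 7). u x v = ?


u x v = u_x*v_y - u_y*v_x = 4*7 - 8*0
= 28 - 0 = 28

28


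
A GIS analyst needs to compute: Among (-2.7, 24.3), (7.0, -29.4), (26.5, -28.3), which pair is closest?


d(P0,P1) = 54.569, d(P0,P2) = 60.1614, d(P1,P2) = 19.531
Closest: P1 and P2

Closest pair: (7.0, -29.4) and (26.5, -28.3), distance = 19.531


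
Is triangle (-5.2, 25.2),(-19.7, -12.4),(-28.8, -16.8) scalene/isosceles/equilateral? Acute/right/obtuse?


Side lengths squared: AB^2=1624.01, BC^2=102.17, CA^2=2320.96
Sorted: [102.17, 1624.01, 2320.96]
By sides: Scalene, By angles: Obtuse

Scalene, Obtuse


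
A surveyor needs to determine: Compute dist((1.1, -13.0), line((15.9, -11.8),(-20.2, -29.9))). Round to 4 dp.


|cross product| = 224.56
|line direction| = sqrt(1630.82) = 40.3834
Distance = 224.56/sqrt(1630.82) = 5.5607

5.5607


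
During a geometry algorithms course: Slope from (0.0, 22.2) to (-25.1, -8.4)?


slope = (y2-y1)/(x2-x1) = ((-8.4)-22.2)/((-25.1)-0) = (-30.6)/(-25.1) = 1.2191

1.2191


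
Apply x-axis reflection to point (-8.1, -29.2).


Reflection over x-axis: (x,y) -> (x,-y)
(-8.1, -29.2) -> (-8.1, 29.2)

(-8.1, 29.2)


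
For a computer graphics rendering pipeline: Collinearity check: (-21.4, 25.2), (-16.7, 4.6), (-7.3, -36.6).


Cross product: ((-16.7)-(-21.4))*((-36.6)-25.2) - (4.6-25.2)*((-7.3)-(-21.4))
= 0

Yes, collinear


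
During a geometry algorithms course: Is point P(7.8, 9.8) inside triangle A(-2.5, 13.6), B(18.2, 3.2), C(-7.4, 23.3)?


Cross products: AB x AP = 28.46, BC x BP = 40.08, CA x CP = 81.29
All same sign? yes

Yes, inside


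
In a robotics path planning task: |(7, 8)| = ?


|u| = sqrt(7^2 + 8^2) = sqrt(113) = 10.6301

10.6301


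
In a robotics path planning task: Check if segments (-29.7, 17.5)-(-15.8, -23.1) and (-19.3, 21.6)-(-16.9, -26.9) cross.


Cross products: d1=-514.24, d2=62.47, d3=479.23, d4=-97.48
d1*d2 < 0 and d3*d4 < 0? yes

Yes, they intersect


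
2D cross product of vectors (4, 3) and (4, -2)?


u x v = u_x*v_y - u_y*v_x = 4*(-2) - 3*4
= (-8) - 12 = -20

-20


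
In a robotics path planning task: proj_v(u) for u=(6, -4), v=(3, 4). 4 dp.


u.v = 2, |v| = sqrt(25) = 5
Scalar projection = u.v / |v| = 2 / sqrt(25) = 0.4

0.4


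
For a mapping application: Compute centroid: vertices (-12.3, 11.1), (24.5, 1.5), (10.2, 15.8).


Centroid = ((x_A+x_B+x_C)/3, (y_A+y_B+y_C)/3)
= (((-12.3)+24.5+10.2)/3, (11.1+1.5+15.8)/3)
= (7.4667, 9.4667)

(7.4667, 9.4667)


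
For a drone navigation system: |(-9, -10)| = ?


|u| = sqrt((-9)^2 + (-10)^2) = sqrt(181) = 13.4536

13.4536


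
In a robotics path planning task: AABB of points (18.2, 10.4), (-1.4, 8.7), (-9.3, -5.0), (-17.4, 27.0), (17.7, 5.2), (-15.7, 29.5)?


x range: [-17.4, 18.2]
y range: [-5, 29.5]
Bounding box: (-17.4,-5) to (18.2,29.5)

(-17.4,-5) to (18.2,29.5)


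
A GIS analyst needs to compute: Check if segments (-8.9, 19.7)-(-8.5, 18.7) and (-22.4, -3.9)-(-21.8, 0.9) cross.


Cross products: d1=-50.64, d2=-53.16, d3=-22.94, d4=-20.42
d1*d2 < 0 and d3*d4 < 0? no

No, they don't intersect


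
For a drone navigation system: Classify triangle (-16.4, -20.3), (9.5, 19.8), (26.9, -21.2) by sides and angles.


Side lengths squared: AB^2=2278.82, BC^2=1983.76, CA^2=1875.7
Sorted: [1875.7, 1983.76, 2278.82]
By sides: Scalene, By angles: Acute

Scalene, Acute


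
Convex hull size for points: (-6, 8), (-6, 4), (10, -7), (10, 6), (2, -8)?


Convex hull vertices (CCW): (-6, 4), (2, -8), (10, -7), (10, 6), (-6, 8)
Count = 5

5


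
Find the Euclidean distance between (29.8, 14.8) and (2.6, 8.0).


dx=-27.2, dy=-6.8
d^2 = (-27.2)^2 + (-6.8)^2 = 786.08
d = sqrt(786.08) = 28.0371

28.0371


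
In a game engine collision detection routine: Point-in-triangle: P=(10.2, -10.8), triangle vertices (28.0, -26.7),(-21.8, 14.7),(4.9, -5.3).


Cross products: AB x AP = -54.9, BC x BP = -40.85, CA x CP = -13.63
All same sign? yes

Yes, inside


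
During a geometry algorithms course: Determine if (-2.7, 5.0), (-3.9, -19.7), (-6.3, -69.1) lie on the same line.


Cross product: ((-3.9)-(-2.7))*((-69.1)-5) - ((-19.7)-5)*((-6.3)-(-2.7))
= 0

Yes, collinear


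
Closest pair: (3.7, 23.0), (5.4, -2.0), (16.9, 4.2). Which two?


d(P0,P1) = 25.0577, d(P0,P2) = 22.9713, d(P1,P2) = 13.0648
Closest: P1 and P2

Closest pair: (5.4, -2.0) and (16.9, 4.2), distance = 13.0648


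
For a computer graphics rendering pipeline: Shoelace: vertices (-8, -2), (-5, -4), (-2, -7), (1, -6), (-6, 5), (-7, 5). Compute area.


Shoelace sum: ((-8)*(-4) - (-5)*(-2)) + ((-5)*(-7) - (-2)*(-4)) + ((-2)*(-6) - 1*(-7)) + (1*5 - (-6)*(-6)) + ((-6)*5 - (-7)*5) + ((-7)*(-2) - (-8)*5)
= 96
Area = |96|/2 = 48

48


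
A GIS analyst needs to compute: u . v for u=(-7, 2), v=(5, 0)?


u . v = u_x*v_x + u_y*v_y = (-7)*5 + 2*0
= (-35) + 0 = -35

-35


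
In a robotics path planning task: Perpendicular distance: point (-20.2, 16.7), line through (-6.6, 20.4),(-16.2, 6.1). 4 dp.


|cross product| = 158.96
|line direction| = sqrt(296.65) = 17.2235
Distance = 158.96/sqrt(296.65) = 9.2292

9.2292


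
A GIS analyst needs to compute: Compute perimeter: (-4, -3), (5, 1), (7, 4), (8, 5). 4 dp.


Sides: (-4, -3)->(5, 1): sqrt(97) = 9.848858, (5, 1)->(7, 4): sqrt(13) = 3.605551, (7, 4)->(8, 5): sqrt(2) = 1.414214, (8, 5)->(-4, -3): sqrt(208) = 14.422205
Sum = 29.290828
Perimeter = 29.2908

29.2908


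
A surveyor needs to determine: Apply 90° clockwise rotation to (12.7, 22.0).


90° CW: (x,y) -> (y, -x)
(12.7,22) -> (22, -12.7)

(22, -12.7)


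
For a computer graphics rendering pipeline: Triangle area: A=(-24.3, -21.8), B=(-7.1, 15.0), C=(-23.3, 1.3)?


Area = |x_A(y_B-y_C) + x_B(y_C-y_A) + x_C(y_A-y_B)|/2
= |(-332.91) + (-164.01) + 857.44|/2
= 360.52/2 = 180.26

180.26
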